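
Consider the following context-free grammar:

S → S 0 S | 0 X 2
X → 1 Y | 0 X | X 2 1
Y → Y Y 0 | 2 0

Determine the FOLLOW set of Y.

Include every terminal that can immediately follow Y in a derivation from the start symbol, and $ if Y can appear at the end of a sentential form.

We compute FOLLOW(Y) using the standard algorithm.
FOLLOW(S) starts with {$}.
FIRST(S) = {0}
FIRST(X) = {0, 1}
FIRST(Y) = {2}
FOLLOW(S) = {$, 0}
FOLLOW(X) = {2}
FOLLOW(Y) = {0, 2}
Therefore, FOLLOW(Y) = {0, 2}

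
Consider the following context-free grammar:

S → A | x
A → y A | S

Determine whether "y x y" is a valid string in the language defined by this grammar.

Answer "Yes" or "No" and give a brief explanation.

No - no valid derivation exists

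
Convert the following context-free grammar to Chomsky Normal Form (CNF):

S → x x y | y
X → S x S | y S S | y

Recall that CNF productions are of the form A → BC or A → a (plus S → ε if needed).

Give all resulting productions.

TX → x; TY → y; S → y; X → y; S → TX X0; X0 → TX TY; X → S X1; X1 → TX S; X → TY X2; X2 → S S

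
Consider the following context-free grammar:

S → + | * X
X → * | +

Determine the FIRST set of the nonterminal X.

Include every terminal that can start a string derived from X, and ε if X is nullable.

We compute FIRST(X) using the standard algorithm.
FIRST(S) = {*, +}
FIRST(X) = {*, +}
Therefore, FIRST(X) = {*, +}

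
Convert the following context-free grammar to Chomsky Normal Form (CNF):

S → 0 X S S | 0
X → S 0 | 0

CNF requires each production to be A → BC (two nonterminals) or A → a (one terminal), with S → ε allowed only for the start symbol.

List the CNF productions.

T0 → 0; S → 0; X → 0; S → T0 X0; X0 → X X1; X1 → S S; X → S T0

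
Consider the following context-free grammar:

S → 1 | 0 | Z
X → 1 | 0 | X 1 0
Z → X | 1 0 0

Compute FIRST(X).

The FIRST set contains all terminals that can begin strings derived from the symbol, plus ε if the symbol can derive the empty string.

We compute FIRST(X) using the standard algorithm.
FIRST(S) = {0, 1}
FIRST(X) = {0, 1}
FIRST(Z) = {0, 1}
Therefore, FIRST(X) = {0, 1}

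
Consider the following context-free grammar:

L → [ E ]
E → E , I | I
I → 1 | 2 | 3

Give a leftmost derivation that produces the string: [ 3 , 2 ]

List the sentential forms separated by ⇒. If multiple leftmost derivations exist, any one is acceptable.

L ⇒ [ E ] ⇒ [ E , I ] ⇒ [ I , I ] ⇒ [ 3 , I ] ⇒ [ 3 , 2 ]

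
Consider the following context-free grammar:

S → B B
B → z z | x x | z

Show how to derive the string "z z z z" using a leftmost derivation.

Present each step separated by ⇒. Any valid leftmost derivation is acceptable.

S ⇒ B B ⇒ z z B ⇒ z z z z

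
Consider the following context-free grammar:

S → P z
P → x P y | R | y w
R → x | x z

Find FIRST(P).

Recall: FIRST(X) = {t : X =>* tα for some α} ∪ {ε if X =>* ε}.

We compute FIRST(P) using the standard algorithm.
FIRST(P) = {x, y}
FIRST(R) = {x}
FIRST(S) = {x, y}
Therefore, FIRST(P) = {x, y}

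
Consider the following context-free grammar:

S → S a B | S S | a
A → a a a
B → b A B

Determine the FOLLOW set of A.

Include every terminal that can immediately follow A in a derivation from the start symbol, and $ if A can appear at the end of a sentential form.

We compute FOLLOW(A) using the standard algorithm.
FOLLOW(S) starts with {$}.
FIRST(A) = {a}
FIRST(B) = {b}
FIRST(S) = {a}
FOLLOW(A) = {b}
FOLLOW(B) = {$, a}
FOLLOW(S) = {$, a}
Therefore, FOLLOW(A) = {b}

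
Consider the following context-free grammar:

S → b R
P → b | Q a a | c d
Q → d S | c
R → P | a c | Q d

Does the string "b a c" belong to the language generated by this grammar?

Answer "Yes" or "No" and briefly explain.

Yes - a valid derivation exists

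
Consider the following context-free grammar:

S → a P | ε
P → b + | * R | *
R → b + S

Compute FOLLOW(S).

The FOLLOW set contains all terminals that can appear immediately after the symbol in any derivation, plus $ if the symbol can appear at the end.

We compute FOLLOW(S) using the standard algorithm.
FOLLOW(S) starts with {$}.
FIRST(P) = {*, b}
FIRST(R) = {b}
FIRST(S) = {a, ε}
FOLLOW(P) = {$}
FOLLOW(R) = {$}
FOLLOW(S) = {$}
Therefore, FOLLOW(S) = {$}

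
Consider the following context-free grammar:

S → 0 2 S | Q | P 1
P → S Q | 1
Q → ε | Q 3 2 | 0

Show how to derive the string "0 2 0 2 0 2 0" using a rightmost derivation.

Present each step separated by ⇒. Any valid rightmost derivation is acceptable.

S ⇒ 0 2 S ⇒ 0 2 0 2 S ⇒ 0 2 0 2 0 2 S ⇒ 0 2 0 2 0 2 Q ⇒ 0 2 0 2 0 2 0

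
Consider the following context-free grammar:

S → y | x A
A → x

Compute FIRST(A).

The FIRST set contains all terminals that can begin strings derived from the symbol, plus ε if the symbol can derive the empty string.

We compute FIRST(A) using the standard algorithm.
FIRST(A) = {x}
FIRST(S) = {x, y}
Therefore, FIRST(A) = {x}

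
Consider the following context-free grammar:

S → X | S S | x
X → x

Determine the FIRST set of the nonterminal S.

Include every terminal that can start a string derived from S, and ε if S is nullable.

We compute FIRST(S) using the standard algorithm.
FIRST(S) = {x}
FIRST(X) = {x}
Therefore, FIRST(S) = {x}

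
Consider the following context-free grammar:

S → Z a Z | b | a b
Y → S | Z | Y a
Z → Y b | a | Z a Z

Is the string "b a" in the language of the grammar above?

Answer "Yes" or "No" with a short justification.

No - no valid derivation exists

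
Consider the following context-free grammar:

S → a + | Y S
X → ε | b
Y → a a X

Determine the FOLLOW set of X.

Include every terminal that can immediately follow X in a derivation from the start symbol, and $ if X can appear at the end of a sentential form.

We compute FOLLOW(X) using the standard algorithm.
FOLLOW(S) starts with {$}.
FIRST(S) = {a}
FIRST(X) = {b, ε}
FIRST(Y) = {a}
FOLLOW(S) = {$}
FOLLOW(X) = {a}
FOLLOW(Y) = {a}
Therefore, FOLLOW(X) = {a}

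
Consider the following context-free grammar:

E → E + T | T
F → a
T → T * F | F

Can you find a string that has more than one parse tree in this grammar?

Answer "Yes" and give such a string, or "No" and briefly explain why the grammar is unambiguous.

No - the grammar is unambiguous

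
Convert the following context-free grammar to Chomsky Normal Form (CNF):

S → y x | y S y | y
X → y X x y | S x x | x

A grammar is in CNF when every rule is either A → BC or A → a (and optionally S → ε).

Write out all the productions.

TY → y; TX → x; S → y; X → x; S → TY TX; S → TY X0; X0 → S TY; X → TY X1; X1 → X X2; X2 → TX TY; X → S X3; X3 → TX TX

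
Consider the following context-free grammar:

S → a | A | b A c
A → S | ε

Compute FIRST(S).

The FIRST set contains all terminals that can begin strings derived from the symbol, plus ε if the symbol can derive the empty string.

We compute FIRST(S) using the standard algorithm.
FIRST(A) = {a, b, ε}
FIRST(S) = {a, b, ε}
Therefore, FIRST(S) = {a, b, ε}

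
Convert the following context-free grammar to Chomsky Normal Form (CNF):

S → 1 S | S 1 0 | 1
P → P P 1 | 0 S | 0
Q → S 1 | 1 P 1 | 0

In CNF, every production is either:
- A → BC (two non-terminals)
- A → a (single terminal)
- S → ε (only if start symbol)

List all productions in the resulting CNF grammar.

T1 → 1; T0 → 0; S → 1; P → 0; Q → 0; S → T1 S; S → S X0; X0 → T1 T0; P → P X1; X1 → P T1; P → T0 S; Q → S T1; Q → T1 X2; X2 → P T1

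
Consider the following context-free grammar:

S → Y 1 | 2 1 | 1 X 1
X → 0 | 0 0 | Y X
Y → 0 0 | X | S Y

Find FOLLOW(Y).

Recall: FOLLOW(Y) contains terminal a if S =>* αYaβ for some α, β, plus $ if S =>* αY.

We compute FOLLOW(Y) using the standard algorithm.
FOLLOW(S) starts with {$}.
FIRST(S) = {0, 1, 2}
FIRST(X) = {0, 1, 2}
FIRST(Y) = {0, 1, 2}
FOLLOW(S) = {$, 0, 1, 2}
FOLLOW(X) = {0, 1, 2}
FOLLOW(Y) = {0, 1, 2}
Therefore, FOLLOW(Y) = {0, 1, 2}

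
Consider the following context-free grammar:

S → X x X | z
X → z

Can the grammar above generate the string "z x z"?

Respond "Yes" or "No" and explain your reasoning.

Yes - a valid derivation exists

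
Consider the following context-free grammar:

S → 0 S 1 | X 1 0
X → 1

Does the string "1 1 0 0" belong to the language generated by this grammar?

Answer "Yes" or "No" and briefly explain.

No - no valid derivation exists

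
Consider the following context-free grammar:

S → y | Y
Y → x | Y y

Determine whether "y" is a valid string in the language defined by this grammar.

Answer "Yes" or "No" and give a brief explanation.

Yes - a valid derivation exists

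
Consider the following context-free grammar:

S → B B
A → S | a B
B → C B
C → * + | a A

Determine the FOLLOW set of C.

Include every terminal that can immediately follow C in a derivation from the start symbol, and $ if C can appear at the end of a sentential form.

We compute FOLLOW(C) using the standard algorithm.
FOLLOW(S) starts with {$}.
FIRST(A) = {*, a}
FIRST(B) = {*, a}
FIRST(C) = {*, a}
FIRST(S) = {*, a}
FOLLOW(A) = {*, a}
FOLLOW(B) = {$, *, a}
FOLLOW(C) = {*, a}
FOLLOW(S) = {$, *, a}
Therefore, FOLLOW(C) = {*, a}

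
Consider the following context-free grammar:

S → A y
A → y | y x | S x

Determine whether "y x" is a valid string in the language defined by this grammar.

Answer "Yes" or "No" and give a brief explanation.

No - no valid derivation exists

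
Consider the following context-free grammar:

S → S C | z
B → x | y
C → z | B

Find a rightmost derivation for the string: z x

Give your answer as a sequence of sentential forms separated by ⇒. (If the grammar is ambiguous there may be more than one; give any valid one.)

S ⇒ S C ⇒ S B ⇒ S x ⇒ z x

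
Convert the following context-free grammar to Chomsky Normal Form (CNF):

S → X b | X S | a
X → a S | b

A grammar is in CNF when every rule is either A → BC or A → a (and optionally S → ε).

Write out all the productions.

TB → b; S → a; TA → a; X → b; S → X TB; S → X S; X → TA S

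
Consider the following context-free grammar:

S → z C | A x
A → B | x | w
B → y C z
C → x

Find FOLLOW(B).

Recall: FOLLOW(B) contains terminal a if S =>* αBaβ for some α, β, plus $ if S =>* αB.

We compute FOLLOW(B) using the standard algorithm.
FOLLOW(S) starts with {$}.
FIRST(A) = {w, x, y}
FIRST(B) = {y}
FIRST(C) = {x}
FIRST(S) = {w, x, y, z}
FOLLOW(A) = {x}
FOLLOW(B) = {x}
FOLLOW(C) = {$, z}
FOLLOW(S) = {$}
Therefore, FOLLOW(B) = {x}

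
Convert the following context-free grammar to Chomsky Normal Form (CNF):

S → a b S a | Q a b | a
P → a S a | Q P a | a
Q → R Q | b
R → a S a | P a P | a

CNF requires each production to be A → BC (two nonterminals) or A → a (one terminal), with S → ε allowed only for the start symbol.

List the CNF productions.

TA → a; TB → b; S → a; P → a; Q → b; R → a; S → TA X0; X0 → TB X1; X1 → S TA; S → Q X2; X2 → TA TB; P → TA X3; X3 → S TA; P → Q X4; X4 → P TA; Q → R Q; R → TA X5; X5 → S TA; R → P X6; X6 → TA P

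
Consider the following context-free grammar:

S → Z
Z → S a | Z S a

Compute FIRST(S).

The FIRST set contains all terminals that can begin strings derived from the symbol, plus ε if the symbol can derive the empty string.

We compute FIRST(S) using the standard algorithm.
FIRST(S) = {}
FIRST(Z) = {}
Therefore, FIRST(S) = {}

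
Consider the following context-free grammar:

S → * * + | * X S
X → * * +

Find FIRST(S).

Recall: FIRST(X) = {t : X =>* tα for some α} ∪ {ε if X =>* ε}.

We compute FIRST(S) using the standard algorithm.
FIRST(S) = {*}
FIRST(X) = {*}
Therefore, FIRST(S) = {*}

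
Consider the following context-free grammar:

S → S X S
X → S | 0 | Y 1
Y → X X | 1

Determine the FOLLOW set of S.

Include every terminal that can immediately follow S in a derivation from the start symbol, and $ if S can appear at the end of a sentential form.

We compute FOLLOW(S) using the standard algorithm.
FOLLOW(S) starts with {$}.
FIRST(S) = {}
FIRST(X) = {0, 1}
FIRST(Y) = {0, 1}
FOLLOW(S) = {$, 0, 1}
FOLLOW(X) = {0, 1}
FOLLOW(Y) = {1}
Therefore, FOLLOW(S) = {$, 0, 1}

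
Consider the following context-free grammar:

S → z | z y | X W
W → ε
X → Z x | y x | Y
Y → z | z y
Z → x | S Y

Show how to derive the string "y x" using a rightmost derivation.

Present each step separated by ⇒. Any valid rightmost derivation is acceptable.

S ⇒ X W ⇒ X ⇒ y x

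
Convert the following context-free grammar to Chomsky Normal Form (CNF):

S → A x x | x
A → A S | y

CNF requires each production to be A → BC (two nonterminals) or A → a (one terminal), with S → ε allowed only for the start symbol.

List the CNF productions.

TX → x; S → x; A → y; S → A X0; X0 → TX TX; A → A S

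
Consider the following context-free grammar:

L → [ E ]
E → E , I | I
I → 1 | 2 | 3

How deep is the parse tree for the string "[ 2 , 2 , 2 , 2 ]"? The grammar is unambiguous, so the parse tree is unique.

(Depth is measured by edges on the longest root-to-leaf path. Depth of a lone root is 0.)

6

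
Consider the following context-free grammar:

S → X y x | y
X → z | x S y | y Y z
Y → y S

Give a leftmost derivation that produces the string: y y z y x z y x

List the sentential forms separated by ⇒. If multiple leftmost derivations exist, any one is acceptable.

S ⇒ X y x ⇒ y Y z y x ⇒ y y S z y x ⇒ y y X y x z y x ⇒ y y z y x z y x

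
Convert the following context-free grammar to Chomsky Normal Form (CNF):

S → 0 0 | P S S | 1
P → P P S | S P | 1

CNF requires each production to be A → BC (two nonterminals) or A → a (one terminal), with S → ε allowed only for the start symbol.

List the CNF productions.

T0 → 0; S → 1; P → 1; S → T0 T0; S → P X0; X0 → S S; P → P X1; X1 → P S; P → S P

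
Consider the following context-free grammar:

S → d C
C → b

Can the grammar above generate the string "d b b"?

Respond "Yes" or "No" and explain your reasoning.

No - no valid derivation exists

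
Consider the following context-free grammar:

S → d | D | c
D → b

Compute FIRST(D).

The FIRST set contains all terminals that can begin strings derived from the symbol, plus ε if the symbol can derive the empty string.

We compute FIRST(D) using the standard algorithm.
FIRST(D) = {b}
FIRST(S) = {b, c, d}
Therefore, FIRST(D) = {b}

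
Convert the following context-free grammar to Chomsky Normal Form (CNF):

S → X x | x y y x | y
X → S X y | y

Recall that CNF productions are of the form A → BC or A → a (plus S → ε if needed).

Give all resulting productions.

TX → x; TY → y; S → y; X → y; S → X TX; S → TX X0; X0 → TY X1; X1 → TY TX; X → S X2; X2 → X TY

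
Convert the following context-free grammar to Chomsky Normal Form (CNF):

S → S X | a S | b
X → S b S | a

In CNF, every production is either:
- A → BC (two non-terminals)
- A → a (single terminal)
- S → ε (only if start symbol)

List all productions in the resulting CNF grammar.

TA → a; S → b; TB → b; X → a; S → S X; S → TA S; X → S X0; X0 → TB S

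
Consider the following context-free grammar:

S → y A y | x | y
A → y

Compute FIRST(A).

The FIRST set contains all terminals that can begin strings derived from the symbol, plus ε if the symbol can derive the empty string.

We compute FIRST(A) using the standard algorithm.
FIRST(A) = {y}
FIRST(S) = {x, y}
Therefore, FIRST(A) = {y}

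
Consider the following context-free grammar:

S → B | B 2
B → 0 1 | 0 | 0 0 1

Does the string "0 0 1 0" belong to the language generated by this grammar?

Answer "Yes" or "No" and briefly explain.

No - no valid derivation exists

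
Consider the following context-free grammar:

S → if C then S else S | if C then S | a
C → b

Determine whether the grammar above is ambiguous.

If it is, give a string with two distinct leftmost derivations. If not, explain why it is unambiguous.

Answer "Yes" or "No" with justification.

Yes - the string 'if b then if b then if b then a else a' has two distinct leftmost derivations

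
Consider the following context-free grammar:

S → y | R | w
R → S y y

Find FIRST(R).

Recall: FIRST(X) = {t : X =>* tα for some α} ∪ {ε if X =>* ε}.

We compute FIRST(R) using the standard algorithm.
FIRST(R) = {w, y}
FIRST(S) = {w, y}
Therefore, FIRST(R) = {w, y}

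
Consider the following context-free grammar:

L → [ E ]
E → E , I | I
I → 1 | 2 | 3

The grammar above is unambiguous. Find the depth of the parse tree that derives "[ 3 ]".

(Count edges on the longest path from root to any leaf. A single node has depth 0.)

3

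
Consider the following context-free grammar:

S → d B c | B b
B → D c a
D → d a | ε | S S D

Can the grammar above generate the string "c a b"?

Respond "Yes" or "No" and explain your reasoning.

Yes - a valid derivation exists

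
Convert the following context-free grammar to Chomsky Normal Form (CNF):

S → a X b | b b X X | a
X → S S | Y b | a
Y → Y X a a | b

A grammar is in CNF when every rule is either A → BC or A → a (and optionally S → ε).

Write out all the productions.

TA → a; TB → b; S → a; X → a; Y → b; S → TA X0; X0 → X TB; S → TB X1; X1 → TB X2; X2 → X X; X → S S; X → Y TB; Y → Y X3; X3 → X X4; X4 → TA TA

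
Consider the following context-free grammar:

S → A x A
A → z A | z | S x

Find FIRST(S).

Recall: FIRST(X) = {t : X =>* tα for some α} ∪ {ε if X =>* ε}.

We compute FIRST(S) using the standard algorithm.
FIRST(A) = {z}
FIRST(S) = {z}
Therefore, FIRST(S) = {z}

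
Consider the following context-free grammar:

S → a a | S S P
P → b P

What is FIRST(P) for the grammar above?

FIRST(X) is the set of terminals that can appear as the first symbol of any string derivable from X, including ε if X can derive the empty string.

We compute FIRST(P) using the standard algorithm.
FIRST(P) = {b}
FIRST(S) = {a}
Therefore, FIRST(P) = {b}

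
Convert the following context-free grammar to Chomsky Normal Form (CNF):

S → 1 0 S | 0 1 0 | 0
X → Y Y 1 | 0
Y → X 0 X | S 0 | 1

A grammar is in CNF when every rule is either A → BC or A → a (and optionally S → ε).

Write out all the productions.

T1 → 1; T0 → 0; S → 0; X → 0; Y → 1; S → T1 X0; X0 → T0 S; S → T0 X1; X1 → T1 T0; X → Y X2; X2 → Y T1; Y → X X3; X3 → T0 X; Y → S T0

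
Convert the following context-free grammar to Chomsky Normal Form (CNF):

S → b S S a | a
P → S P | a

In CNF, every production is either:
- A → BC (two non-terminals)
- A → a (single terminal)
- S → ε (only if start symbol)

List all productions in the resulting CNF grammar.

TB → b; TA → a; S → a; P → a; S → TB X0; X0 → S X1; X1 → S TA; P → S P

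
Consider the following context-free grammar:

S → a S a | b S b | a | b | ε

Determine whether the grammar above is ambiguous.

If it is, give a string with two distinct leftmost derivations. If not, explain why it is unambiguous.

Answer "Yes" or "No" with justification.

No - the grammar is unambiguous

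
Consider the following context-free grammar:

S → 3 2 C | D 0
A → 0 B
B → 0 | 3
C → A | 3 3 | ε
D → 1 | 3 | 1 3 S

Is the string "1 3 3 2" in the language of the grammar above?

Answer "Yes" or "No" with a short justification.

No - no valid derivation exists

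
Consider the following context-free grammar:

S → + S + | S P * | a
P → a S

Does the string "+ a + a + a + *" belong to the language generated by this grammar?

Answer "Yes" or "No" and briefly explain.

Yes - a valid derivation exists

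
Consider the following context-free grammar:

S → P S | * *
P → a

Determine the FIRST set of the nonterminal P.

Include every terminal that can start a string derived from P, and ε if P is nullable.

We compute FIRST(P) using the standard algorithm.
FIRST(P) = {a}
FIRST(S) = {*, a}
Therefore, FIRST(P) = {a}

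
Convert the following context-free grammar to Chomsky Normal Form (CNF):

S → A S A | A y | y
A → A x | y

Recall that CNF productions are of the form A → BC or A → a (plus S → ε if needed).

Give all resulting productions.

TY → y; S → y; TX → x; A → y; S → A X0; X0 → S A; S → A TY; A → A TX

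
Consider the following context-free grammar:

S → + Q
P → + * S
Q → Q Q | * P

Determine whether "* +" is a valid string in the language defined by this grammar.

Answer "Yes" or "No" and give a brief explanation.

No - no valid derivation exists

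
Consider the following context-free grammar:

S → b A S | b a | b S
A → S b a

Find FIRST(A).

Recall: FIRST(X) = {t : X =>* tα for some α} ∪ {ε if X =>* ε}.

We compute FIRST(A) using the standard algorithm.
FIRST(A) = {b}
FIRST(S) = {b}
Therefore, FIRST(A) = {b}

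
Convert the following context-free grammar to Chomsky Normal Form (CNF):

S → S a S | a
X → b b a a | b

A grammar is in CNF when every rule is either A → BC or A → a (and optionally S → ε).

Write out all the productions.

TA → a; S → a; TB → b; X → b; S → S X0; X0 → TA S; X → TB X1; X1 → TB X2; X2 → TA TA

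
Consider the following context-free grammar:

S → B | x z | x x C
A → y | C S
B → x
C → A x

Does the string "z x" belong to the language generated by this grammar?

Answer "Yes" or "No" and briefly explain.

No - no valid derivation exists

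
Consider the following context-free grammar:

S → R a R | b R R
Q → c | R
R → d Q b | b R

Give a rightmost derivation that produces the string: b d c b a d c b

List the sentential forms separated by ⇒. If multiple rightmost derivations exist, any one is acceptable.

S ⇒ R a R ⇒ R a d Q b ⇒ R a d c b ⇒ b R a d c b ⇒ b d Q b a d c b ⇒ b d c b a d c b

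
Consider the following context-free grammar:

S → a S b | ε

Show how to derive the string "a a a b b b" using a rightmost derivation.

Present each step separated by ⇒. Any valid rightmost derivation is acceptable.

S ⇒ a S b ⇒ a a S b b ⇒ a a a S b b b ⇒ a a a b b b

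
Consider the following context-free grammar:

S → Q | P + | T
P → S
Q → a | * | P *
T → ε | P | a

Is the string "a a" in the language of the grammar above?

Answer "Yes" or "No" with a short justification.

No - no valid derivation exists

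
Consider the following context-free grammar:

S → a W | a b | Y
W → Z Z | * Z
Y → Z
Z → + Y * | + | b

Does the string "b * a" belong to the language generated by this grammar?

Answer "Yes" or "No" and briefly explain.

No - no valid derivation exists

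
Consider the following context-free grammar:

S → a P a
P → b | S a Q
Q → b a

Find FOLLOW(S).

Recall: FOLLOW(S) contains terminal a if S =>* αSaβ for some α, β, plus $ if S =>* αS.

We compute FOLLOW(S) using the standard algorithm.
FOLLOW(S) starts with {$}.
FIRST(P) = {a, b}
FIRST(Q) = {b}
FIRST(S) = {a}
FOLLOW(P) = {a}
FOLLOW(Q) = {a}
FOLLOW(S) = {$, a}
Therefore, FOLLOW(S) = {$, a}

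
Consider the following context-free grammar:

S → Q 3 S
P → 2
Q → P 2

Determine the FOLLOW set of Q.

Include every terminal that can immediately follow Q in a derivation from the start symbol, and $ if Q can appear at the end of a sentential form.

We compute FOLLOW(Q) using the standard algorithm.
FOLLOW(S) starts with {$}.
FIRST(P) = {2}
FIRST(Q) = {2}
FIRST(S) = {2}
FOLLOW(P) = {2}
FOLLOW(Q) = {3}
FOLLOW(S) = {$}
Therefore, FOLLOW(Q) = {3}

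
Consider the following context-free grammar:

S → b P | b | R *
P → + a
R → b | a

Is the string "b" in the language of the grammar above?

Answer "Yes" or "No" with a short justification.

Yes - a valid derivation exists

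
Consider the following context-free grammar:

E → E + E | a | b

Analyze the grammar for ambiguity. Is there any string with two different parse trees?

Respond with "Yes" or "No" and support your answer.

Yes - the string 'a + a + b + b + b' has two distinct parse trees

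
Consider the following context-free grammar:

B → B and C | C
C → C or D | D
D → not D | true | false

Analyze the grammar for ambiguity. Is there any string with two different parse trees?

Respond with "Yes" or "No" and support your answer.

No - the grammar is unambiguous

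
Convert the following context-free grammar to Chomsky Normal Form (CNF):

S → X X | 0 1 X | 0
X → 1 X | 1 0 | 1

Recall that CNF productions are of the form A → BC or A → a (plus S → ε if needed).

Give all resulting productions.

T0 → 0; T1 → 1; S → 0; X → 1; S → X X; S → T0 X0; X0 → T1 X; X → T1 X; X → T1 T0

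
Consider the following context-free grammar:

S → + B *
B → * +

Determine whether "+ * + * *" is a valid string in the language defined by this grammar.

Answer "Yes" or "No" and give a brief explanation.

No - no valid derivation exists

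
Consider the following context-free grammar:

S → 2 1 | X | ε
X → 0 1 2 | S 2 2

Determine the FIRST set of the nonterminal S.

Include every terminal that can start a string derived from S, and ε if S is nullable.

We compute FIRST(S) using the standard algorithm.
FIRST(S) = {0, 2, ε}
FIRST(X) = {0, 2}
Therefore, FIRST(S) = {0, 2, ε}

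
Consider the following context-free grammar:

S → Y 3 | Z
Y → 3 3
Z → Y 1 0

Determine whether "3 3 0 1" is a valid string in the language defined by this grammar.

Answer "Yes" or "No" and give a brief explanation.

No - no valid derivation exists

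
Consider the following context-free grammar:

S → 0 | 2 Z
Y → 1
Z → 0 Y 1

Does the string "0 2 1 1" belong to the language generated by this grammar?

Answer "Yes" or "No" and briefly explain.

No - no valid derivation exists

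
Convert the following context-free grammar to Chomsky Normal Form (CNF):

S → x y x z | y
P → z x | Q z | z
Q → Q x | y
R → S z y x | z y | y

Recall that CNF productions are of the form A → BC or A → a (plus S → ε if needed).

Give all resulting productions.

TX → x; TY → y; TZ → z; S → y; P → z; Q → y; R → y; S → TX X0; X0 → TY X1; X1 → TX TZ; P → TZ TX; P → Q TZ; Q → Q TX; R → S X2; X2 → TZ X3; X3 → TY TX; R → TZ TY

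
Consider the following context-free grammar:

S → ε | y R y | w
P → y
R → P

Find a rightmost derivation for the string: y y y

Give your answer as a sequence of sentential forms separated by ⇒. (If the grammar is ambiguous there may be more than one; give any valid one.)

S ⇒ y R y ⇒ y P y ⇒ y y y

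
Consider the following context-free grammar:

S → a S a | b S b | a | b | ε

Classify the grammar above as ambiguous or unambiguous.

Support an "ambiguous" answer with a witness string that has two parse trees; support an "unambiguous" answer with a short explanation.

Unambiguous - every string in the language has a unique parse tree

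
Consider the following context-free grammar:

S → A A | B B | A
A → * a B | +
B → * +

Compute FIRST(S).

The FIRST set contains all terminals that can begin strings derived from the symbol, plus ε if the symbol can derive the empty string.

We compute FIRST(S) using the standard algorithm.
FIRST(A) = {*, +}
FIRST(B) = {*}
FIRST(S) = {*, +}
Therefore, FIRST(S) = {*, +}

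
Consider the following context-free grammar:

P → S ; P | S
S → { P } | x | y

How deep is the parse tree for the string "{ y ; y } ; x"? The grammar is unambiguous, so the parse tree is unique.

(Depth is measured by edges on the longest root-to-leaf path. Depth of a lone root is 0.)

5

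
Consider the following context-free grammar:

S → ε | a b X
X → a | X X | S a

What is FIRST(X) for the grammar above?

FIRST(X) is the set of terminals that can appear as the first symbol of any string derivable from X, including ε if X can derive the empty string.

We compute FIRST(X) using the standard algorithm.
FIRST(S) = {a, ε}
FIRST(X) = {a}
Therefore, FIRST(X) = {a}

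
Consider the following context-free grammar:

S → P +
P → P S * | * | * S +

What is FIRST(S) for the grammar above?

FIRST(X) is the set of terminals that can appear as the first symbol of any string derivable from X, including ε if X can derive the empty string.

We compute FIRST(S) using the standard algorithm.
FIRST(P) = {*}
FIRST(S) = {*}
Therefore, FIRST(S) = {*}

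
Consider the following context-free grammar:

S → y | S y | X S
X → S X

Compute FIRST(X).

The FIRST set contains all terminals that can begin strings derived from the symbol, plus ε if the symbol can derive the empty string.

We compute FIRST(X) using the standard algorithm.
FIRST(S) = {y}
FIRST(X) = {y}
Therefore, FIRST(X) = {y}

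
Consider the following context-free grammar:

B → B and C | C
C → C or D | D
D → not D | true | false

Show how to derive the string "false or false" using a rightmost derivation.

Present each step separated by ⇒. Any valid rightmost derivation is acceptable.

B ⇒ C ⇒ C or D ⇒ C or false ⇒ D or false ⇒ false or false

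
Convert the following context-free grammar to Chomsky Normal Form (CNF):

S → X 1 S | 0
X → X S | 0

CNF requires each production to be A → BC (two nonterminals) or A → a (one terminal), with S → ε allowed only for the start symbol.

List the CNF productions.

T1 → 1; S → 0; X → 0; S → X X0; X0 → T1 S; X → X S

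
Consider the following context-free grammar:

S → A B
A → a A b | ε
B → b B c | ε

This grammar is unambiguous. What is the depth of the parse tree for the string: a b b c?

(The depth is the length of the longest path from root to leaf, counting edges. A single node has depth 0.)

3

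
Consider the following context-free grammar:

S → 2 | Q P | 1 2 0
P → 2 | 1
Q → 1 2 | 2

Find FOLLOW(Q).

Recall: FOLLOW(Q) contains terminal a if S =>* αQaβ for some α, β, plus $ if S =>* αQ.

We compute FOLLOW(Q) using the standard algorithm.
FOLLOW(S) starts with {$}.
FIRST(P) = {1, 2}
FIRST(Q) = {1, 2}
FIRST(S) = {1, 2}
FOLLOW(P) = {$}
FOLLOW(Q) = {1, 2}
FOLLOW(S) = {$}
Therefore, FOLLOW(Q) = {1, 2}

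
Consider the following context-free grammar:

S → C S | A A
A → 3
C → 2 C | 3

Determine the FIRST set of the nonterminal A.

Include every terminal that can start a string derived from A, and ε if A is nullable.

We compute FIRST(A) using the standard algorithm.
FIRST(A) = {3}
FIRST(C) = {2, 3}
FIRST(S) = {2, 3}
Therefore, FIRST(A) = {3}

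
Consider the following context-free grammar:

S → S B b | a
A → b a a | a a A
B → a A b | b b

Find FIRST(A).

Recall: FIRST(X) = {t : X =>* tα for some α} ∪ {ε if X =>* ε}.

We compute FIRST(A) using the standard algorithm.
FIRST(A) = {a, b}
FIRST(B) = {a, b}
FIRST(S) = {a}
Therefore, FIRST(A) = {a, b}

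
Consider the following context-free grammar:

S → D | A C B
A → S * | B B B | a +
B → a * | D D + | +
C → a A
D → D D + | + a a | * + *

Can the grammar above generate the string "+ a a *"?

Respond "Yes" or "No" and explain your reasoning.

No - no valid derivation exists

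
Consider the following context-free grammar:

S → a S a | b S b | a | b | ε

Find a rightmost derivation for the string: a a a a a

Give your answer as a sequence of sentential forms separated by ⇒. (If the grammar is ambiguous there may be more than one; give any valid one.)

S ⇒ a S a ⇒ a a S a a ⇒ a a a a a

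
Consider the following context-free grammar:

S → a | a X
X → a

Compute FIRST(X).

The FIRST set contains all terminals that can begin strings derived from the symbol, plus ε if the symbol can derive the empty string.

We compute FIRST(X) using the standard algorithm.
FIRST(S) = {a}
FIRST(X) = {a}
Therefore, FIRST(X) = {a}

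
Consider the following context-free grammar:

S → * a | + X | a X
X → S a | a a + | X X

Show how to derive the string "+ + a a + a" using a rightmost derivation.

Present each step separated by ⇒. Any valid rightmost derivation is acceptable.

S ⇒ + X ⇒ + S a ⇒ + + X a ⇒ + + a a + a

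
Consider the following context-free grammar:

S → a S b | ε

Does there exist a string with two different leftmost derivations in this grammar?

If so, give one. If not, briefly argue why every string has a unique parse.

No - every string in the language has a unique leftmost derivation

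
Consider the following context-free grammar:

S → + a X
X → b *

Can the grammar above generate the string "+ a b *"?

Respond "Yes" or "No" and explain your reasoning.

Yes - a valid derivation exists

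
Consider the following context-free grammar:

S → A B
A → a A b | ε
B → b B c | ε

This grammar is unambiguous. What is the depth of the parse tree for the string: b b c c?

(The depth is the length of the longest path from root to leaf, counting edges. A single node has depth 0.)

4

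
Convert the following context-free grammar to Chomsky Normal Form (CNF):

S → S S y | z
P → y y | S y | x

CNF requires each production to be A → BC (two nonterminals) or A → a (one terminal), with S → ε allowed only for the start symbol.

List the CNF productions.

TY → y; S → z; P → x; S → S X0; X0 → S TY; P → TY TY; P → S TY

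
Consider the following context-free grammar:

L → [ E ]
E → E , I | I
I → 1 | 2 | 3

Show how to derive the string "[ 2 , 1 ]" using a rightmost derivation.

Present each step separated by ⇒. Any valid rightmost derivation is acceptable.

L ⇒ [ E ] ⇒ [ E , I ] ⇒ [ E , 1 ] ⇒ [ I , 1 ] ⇒ [ 2 , 1 ]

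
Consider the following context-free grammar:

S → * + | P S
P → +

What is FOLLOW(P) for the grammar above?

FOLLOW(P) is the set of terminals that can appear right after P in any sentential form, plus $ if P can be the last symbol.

We compute FOLLOW(P) using the standard algorithm.
FOLLOW(S) starts with {$}.
FIRST(P) = {+}
FIRST(S) = {*, +}
FOLLOW(P) = {*, +}
FOLLOW(S) = {$}
Therefore, FOLLOW(P) = {*, +}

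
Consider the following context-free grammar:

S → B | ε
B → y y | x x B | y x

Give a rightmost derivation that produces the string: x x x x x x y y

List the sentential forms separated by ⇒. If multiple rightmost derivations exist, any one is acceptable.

S ⇒ B ⇒ x x B ⇒ x x x x B ⇒ x x x x x x B ⇒ x x x x x x y y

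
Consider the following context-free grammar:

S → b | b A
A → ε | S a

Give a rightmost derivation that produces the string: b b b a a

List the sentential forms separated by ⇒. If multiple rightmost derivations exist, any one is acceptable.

S ⇒ b A ⇒ b S a ⇒ b b A a ⇒ b b S a a ⇒ b b b a a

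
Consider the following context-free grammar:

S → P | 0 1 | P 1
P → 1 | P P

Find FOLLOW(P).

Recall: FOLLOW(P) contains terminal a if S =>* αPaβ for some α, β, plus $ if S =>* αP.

We compute FOLLOW(P) using the standard algorithm.
FOLLOW(S) starts with {$}.
FIRST(P) = {1}
FIRST(S) = {0, 1}
FOLLOW(P) = {$, 1}
FOLLOW(S) = {$}
Therefore, FOLLOW(P) = {$, 1}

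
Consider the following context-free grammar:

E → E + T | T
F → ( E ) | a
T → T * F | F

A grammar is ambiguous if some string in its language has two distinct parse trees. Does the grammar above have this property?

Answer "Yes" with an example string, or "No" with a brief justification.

No - the grammar is unambiguous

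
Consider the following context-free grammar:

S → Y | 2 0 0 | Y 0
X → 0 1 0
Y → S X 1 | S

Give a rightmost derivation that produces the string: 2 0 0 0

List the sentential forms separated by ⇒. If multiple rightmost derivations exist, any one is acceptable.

S ⇒ Y 0 ⇒ S 0 ⇒ 2 0 0 0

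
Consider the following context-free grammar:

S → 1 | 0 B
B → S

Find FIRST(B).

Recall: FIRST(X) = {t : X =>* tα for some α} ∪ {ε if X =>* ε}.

We compute FIRST(B) using the standard algorithm.
FIRST(B) = {0, 1}
FIRST(S) = {0, 1}
Therefore, FIRST(B) = {0, 1}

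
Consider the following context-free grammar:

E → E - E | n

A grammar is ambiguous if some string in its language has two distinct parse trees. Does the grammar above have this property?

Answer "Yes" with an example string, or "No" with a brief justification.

Yes - the string 'n - n - n - n' has two distinct parse trees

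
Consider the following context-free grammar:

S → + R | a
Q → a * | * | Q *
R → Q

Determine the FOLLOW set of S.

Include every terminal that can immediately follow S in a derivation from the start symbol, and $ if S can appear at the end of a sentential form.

We compute FOLLOW(S) using the standard algorithm.
FOLLOW(S) starts with {$}.
FIRST(Q) = {*, a}
FIRST(R) = {*, a}
FIRST(S) = {+, a}
FOLLOW(Q) = {$, *}
FOLLOW(R) = {$}
FOLLOW(S) = {$}
Therefore, FOLLOW(S) = {$}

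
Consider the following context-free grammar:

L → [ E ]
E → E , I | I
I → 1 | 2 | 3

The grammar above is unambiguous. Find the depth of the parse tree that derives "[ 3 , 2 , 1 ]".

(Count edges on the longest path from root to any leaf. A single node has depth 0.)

5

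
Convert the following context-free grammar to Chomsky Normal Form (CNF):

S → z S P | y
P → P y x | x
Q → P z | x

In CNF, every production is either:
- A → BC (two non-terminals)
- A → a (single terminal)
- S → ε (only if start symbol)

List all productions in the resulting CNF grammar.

TZ → z; S → y; TY → y; TX → x; P → x; Q → x; S → TZ X0; X0 → S P; P → P X1; X1 → TY TX; Q → P TZ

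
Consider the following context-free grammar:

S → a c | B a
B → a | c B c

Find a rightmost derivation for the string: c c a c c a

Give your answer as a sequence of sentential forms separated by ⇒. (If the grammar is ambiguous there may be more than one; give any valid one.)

S ⇒ B a ⇒ c B c a ⇒ c c B c c a ⇒ c c a c c a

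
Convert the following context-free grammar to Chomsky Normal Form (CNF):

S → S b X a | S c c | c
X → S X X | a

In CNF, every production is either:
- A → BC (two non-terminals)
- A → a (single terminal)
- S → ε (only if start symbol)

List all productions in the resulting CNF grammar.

TB → b; TA → a; TC → c; S → c; X → a; S → S X0; X0 → TB X1; X1 → X TA; S → S X2; X2 → TC TC; X → S X3; X3 → X X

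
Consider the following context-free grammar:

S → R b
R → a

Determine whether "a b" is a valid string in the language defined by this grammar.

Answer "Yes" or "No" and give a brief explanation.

Yes - a valid derivation exists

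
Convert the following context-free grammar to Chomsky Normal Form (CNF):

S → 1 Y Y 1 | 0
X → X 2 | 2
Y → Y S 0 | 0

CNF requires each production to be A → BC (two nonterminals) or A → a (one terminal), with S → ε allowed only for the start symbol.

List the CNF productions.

T1 → 1; S → 0; T2 → 2; X → 2; T0 → 0; Y → 0; S → T1 X0; X0 → Y X1; X1 → Y T1; X → X T2; Y → Y X2; X2 → S T0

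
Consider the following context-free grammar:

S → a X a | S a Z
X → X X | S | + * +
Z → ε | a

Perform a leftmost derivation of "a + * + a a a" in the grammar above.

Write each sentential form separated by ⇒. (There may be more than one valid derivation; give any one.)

S ⇒ S a Z ⇒ a X a a Z ⇒ a + * + a a Z ⇒ a + * + a a a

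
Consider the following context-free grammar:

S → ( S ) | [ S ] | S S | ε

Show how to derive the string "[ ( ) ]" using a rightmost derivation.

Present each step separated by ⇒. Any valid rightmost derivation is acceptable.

S ⇒ [ S ] ⇒ [ ( S ) ] ⇒ [ ( ) ]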